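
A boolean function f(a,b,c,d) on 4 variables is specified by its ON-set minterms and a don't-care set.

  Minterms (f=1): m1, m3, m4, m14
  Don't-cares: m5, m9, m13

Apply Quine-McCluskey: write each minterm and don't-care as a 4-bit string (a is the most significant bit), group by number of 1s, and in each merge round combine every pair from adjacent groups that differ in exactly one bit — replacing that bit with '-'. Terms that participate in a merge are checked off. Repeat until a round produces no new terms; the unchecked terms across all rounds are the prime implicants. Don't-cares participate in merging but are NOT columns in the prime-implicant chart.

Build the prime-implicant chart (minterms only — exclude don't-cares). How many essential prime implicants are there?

3

[col 0] 0001*, 0011*, 0100*, 0101*, 1001*, 1101*, 1110
[col 1] -001*, -101*, 0-01*, 00-1, 010-, 1-01*
[col 2] --01
Prime implicants: --01, 00-1, 010-, 1110
PI chart (minterm → PIs covering it):
  1 | --01,00-1
  3 | 00-1  (sole → essential)
  4 | 010-  (sole → essential)
  14 | 1110  (sole → essential)
Essential prime implicants: 00-1, 010-, 1110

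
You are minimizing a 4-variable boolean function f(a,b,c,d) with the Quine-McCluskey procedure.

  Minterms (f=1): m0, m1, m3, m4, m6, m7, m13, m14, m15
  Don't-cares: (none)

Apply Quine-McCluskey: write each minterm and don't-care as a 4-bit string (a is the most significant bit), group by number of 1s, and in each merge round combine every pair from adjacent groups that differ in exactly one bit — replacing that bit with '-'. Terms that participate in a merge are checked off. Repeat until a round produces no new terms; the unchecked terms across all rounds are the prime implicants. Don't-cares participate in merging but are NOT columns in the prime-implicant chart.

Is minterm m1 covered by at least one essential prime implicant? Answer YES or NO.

Round 0: 0000✓ 0001✓ 0011✓ 0100✓ 0110✓ 0111✓ 1101✓ 1110✓ 1111✓
Round 1: -110✓ -111✓ 0-00 0-11 00-1 000- 01-0 011-✓ 11-1 111-✓
Round 2: -11-
PIs = {-11-, 0-00, 0-11, 00-1, 000-, 01-0, 11-1}
Coverage chart:
  m0: 0-00,000-
  m1: 00-1,000-
  m3: 0-11,00-1
  m4: 0-00,01-0
  m6: -11-,01-0
  m7: -11-,0-11
  m13: 11-1 ←essential
  m14: -11- ←essential
  m15: -11-,11-1
Essential: -11-, 11-1

NO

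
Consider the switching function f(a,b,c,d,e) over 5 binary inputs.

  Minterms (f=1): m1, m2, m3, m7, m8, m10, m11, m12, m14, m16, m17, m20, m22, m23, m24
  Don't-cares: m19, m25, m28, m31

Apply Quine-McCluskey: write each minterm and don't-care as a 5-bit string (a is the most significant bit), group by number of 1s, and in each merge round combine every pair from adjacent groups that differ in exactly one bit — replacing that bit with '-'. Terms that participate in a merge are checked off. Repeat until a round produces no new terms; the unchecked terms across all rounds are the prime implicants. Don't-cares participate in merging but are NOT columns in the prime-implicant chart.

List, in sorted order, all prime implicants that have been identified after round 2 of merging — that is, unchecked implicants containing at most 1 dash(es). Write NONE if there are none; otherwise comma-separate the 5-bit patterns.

1-111, 101-0, 1011-

size-2^0 implicants → 00001(✓)  00010(✓)  00011(✓)  00111(✓)  01000(✓)  01010(✓)  01011(✓)  01100(✓)  01110(✓)  10000(✓)  10001(✓)  10011(✓)  10100(✓)  10110(✓)  10111(✓)  11000(✓)  11001(✓)  11100(✓)  11111(✓)
size-2^1 implicants → -0001(✓)  -0011(✓)  -0111(✓)  -1000(✓)  -1100(✓)  0-010(✓)  0-011(✓)  00-11(✓)  000-1(✓)  0001-(✓)  01-00(✓)  01-10(✓)  010-0(✓)  0101-(✓)  011-0(✓)  1-000(✓)  1-001(✓)  1-100(✓)  1-111  10-00(✓)  10-11(✓)  100-1(✓)  1000-(✓)  101-0  1011-  11-00(✓)  1100-(✓)
size-2^2 implicants → -0-11  -00-1  -1-00  0-01-  01--0  1--00  1-00-
Unchecked terms (primes): -0-11, -00-1, -1-00, 0-01-, 01--0, 1--00, 1-00-, 1-111, 101-0, 1011-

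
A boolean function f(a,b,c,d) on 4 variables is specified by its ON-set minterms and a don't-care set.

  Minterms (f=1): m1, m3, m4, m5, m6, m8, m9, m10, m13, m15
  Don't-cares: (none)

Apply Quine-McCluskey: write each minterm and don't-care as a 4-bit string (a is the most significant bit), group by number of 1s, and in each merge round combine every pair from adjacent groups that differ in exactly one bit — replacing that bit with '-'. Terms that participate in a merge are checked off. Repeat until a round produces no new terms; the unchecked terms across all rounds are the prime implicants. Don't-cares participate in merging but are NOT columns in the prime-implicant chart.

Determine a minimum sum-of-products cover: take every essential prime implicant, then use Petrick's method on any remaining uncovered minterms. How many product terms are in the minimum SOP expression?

size-2^0 implicants → 0001(✓)  0011(✓)  0100(✓)  0101(✓)  0110(✓)  1000(✓)  1001(✓)  1010(✓)  1101(✓)  1111(✓)
size-2^1 implicants → -001(✓)  -101(✓)  0-01(✓)  00-1  01-0  010-  1-01(✓)  10-0  100-  11-1
size-2^2 implicants → --01
Unchecked terms (primes): --01, 00-1, 01-0, 010-, 10-0, 100-, 11-1
Minterm coverage:
  m1 ⊆ --01,00-1
  m3 ⊆ 00-1 [E]
  m4 ⊆ 01-0,010-
  m5 ⊆ --01,010-
  m6 ⊆ 01-0 [E]
  m8 ⊆ 10-0,100-
  m9 ⊆ --01,100-
  m10 ⊆ 10-0 [E]
  m13 ⊆ --01,11-1
  m15 ⊆ 11-1 [E]
E = {00-1, 01-0, 10-0, 11-1}
Petrick residual → --01
Cover = c'd + a'b'd + a'bd' + ab'd' + abd  |cover|=5

5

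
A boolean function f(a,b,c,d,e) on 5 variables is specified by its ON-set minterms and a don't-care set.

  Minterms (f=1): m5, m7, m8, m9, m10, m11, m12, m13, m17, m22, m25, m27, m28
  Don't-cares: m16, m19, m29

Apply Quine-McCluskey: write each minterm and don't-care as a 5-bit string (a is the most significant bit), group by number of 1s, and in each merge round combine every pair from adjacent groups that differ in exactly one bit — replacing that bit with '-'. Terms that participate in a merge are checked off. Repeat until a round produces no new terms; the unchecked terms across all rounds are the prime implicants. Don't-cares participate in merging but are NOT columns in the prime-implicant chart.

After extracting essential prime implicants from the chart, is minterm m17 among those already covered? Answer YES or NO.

Round 0: 00101✓ 00111✓ 01000✓ 01001✓ 01010✓ 01011✓ 01100✓ 01101✓ 10000✓ 10001✓ 10011✓ 10110 11001✓ 11011✓ 11100✓ 11101✓
Round 1: -1001✓ -1011✓ -1100✓ -1101✓ 0-101 001-1 01-00✓ 01-01✓ 010-0✓ 010-1✓ 0100-✓ 0101-✓ 0110-✓ 1-001✓ 1-011✓ 100-1✓ 1000- 11-01✓ 110-1✓ 1110-✓
Round 2: -1-01 -10-1 -110- 01-0- 010-- 1-0-1
PIs = {-1-01, -10-1, -110-, 0-101, 001-1, 01-0-, 010--, 1-0-1, 1000-, 10110}
Coverage chart:
  m5: 0-101,001-1
  m7: 001-1 ←essential
  m8: 01-0-,010--
  m9: -1-01,-10-1,01-0-,010--
  m10: 010-- ←essential
  m11: -10-1,010--
  m12: -110-,01-0-
  m13: -1-01,-110-,0-101,01-0-
  m17: 1-0-1,1000-
  m22: 10110 ←essential
  m25: -1-01,-10-1,1-0-1
  m27: -10-1,1-0-1
  m28: -110- ←essential
Essential: -110-, 001-1, 010--, 10110

NO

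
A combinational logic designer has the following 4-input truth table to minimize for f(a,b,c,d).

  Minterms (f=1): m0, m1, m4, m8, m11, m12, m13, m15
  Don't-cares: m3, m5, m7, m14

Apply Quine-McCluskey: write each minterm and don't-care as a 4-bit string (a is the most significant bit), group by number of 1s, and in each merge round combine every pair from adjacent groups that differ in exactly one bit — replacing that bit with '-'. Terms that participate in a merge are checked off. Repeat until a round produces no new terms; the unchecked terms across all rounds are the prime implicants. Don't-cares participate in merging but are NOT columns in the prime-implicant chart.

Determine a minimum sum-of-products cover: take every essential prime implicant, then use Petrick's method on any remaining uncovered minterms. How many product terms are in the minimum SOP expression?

[col 0] 0000*, 0001*, 0011*, 0100*, 0101*, 0111*, 1000*, 1011*, 1100*, 1101*, 1110*, 1111*
[col 1] -000*, -011*, -100*, -101*, -111*, 0-00*, 0-01*, 0-11*, 00-1*, 000-*, 01-1*, 010-*, 1-00*, 1-11*, 11-0*, 11-1*, 110-*, 111-*
[col 2] --00, --11, -1-1, -10-, 0--1, 0-0-, 11--
Prime implicants: --00, --11, -1-1, -10-, 0--1, 0-0-, 11--
PI chart (minterm → PIs covering it):
  0 | --00,0-0-
  1 | 0--1,0-0-
  4 | --00,-10-,0-0-
  8 | --00  (sole → essential)
  11 | --11  (sole → essential)
  12 | --00,-10-,11--
  13 | -1-1,-10-,11--
  15 | --11,-1-1,11--
Essential prime implicants: --00, --11
Petrick residual → -1-1, 0--1
Minimum SOP uses 4 PIs: c'd' + cd + bd + a'd

4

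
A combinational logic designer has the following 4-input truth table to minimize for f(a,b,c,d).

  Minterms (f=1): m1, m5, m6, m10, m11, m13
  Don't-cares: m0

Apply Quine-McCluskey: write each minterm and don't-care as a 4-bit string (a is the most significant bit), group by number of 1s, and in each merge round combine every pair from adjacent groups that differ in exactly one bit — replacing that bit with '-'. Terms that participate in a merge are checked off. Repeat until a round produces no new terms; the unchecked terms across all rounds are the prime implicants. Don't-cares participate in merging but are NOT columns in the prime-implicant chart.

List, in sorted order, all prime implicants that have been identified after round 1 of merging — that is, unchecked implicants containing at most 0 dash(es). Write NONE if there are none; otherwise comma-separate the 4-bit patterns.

0110

size-2^0 implicants → 0000(✓)  0001(✓)  0101(✓)  0110  1010(✓)  1011(✓)  1101(✓)
size-2^1 implicants → -101  0-01  000-  101-
Unchecked terms (primes): -101, 0-01, 000-, 0110, 101-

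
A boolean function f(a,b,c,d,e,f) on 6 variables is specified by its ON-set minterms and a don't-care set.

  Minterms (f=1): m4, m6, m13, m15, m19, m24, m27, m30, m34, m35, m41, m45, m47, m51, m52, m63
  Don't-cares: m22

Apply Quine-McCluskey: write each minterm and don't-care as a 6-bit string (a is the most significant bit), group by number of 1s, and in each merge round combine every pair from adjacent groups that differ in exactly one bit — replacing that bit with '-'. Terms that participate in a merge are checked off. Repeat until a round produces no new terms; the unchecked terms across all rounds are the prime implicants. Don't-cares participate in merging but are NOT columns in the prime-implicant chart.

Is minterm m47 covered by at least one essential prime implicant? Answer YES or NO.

YES

[col 0] 000100*, 000110*, 001101*, 001111*, 010011*, 010110*, 011000, 011011*, 011110*, 100010*, 100011*, 101001*, 101101*, 101111*, 110011*, 110100, 111111*
[col 1] -01101*, -01111*, -10011, 0-0110, 0001-0, 0011-1*, 01-011, 01-110, 1-0011, 1-1111, 10001-, 101-01, 1011-1*
[col 2] -011-1
Prime implicants: -011-1, -10011, 0-0110, 0001-0, 01-011, 01-110, 011000, 1-0011, 1-1111, 10001-, 101-01, 110100
PI chart (minterm → PIs covering it):
  4 | 0001-0  (sole → essential)
  6 | 0-0110,0001-0
  13 | -011-1  (sole → essential)
  15 | -011-1  (sole → essential)
  19 | -10011,01-011
  24 | 011000  (sole → essential)
  27 | 01-011  (sole → essential)
  30 | 01-110  (sole → essential)
  34 | 10001-  (sole → essential)
  35 | 1-0011,10001-
  41 | 101-01  (sole → essential)
  45 | -011-1,101-01
  47 | -011-1,1-1111
  51 | -10011,1-0011
  52 | 110100  (sole → essential)
  63 | 1-1111  (sole → essential)
Essential prime implicants: -011-1, 0001-0, 01-011, 01-110, 011000, 1-1111, 10001-, 101-01, 110100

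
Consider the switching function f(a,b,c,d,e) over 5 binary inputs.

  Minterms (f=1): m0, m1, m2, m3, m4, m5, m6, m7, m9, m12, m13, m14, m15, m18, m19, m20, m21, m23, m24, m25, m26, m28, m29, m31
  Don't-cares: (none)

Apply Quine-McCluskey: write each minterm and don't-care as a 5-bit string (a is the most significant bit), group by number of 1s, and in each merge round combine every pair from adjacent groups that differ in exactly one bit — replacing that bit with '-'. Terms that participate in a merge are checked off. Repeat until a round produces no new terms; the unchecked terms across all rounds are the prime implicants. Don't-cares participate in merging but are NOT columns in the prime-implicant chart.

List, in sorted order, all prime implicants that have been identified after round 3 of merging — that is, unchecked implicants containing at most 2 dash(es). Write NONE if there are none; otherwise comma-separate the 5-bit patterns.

size-2^0 implicants → 00000(✓)  00001(✓)  00010(✓)  00011(✓)  00100(✓)  00101(✓)  00110(✓)  00111(✓)  01001(✓)  01100(✓)  01101(✓)  01110(✓)  01111(✓)  10010(✓)  10011(✓)  10100(✓)  10101(✓)  10111(✓)  11000(✓)  11001(✓)  11010(✓)  11100(✓)  11101(✓)  11111(✓)
size-2^1 implicants → -0010(✓)  -0011(✓)  -0100(✓)  -0101(✓)  -0111(✓)  -1001(✓)  -1100(✓)  -1101(✓)  -1111(✓)  0-001(✓)  0-100(✓)  0-101(✓)  0-110(✓)  0-111(✓)  00-00(✓)  00-01(✓)  00-10(✓)  00-11(✓)  000-0(✓)  000-1(✓)  0000-(✓)  0001-(✓)  001-0(✓)  001-1(✓)  0010-(✓)  0011-(✓)  01-01(✓)  011-0(✓)  011-1(✓)  0110-(✓)  0111-(✓)  1-010  1-100(✓)  1-101(✓)  1-111(✓)  10-11(✓)  1001-(✓)  101-1(✓)  1010-(✓)  11-00(✓)  11-01(✓)  110-0  1100-(✓)  111-1(✓)  1110-(✓)
size-2^2 implicants → --100(✓)  --101(✓)  --111(✓)  -0-11  -001-  -01-1(✓)  -010-(✓)  -1-01  -11-1(✓)  -110-(✓)  0--01  0-1-0(✓)  0-1-1(✓)  0-10-(✓)  0-11-(✓)  00--0(✓)  00--1(✓)  00-0-(✓)  00-1-(✓)  000--(✓)  001--(✓)  011--(✓)  1-1-1(✓)  1-10-(✓)  11-0-
size-2^3 implicants → --1-1  --10-  0-1--  00---
Unchecked terms (primes): --1-1, --10-, -0-11, -001-, -1-01, 0--01, 0-1--, 00---, 1-010, 11-0-, 110-0

-0-11, -001-, -1-01, 0--01, 1-010, 11-0-, 110-0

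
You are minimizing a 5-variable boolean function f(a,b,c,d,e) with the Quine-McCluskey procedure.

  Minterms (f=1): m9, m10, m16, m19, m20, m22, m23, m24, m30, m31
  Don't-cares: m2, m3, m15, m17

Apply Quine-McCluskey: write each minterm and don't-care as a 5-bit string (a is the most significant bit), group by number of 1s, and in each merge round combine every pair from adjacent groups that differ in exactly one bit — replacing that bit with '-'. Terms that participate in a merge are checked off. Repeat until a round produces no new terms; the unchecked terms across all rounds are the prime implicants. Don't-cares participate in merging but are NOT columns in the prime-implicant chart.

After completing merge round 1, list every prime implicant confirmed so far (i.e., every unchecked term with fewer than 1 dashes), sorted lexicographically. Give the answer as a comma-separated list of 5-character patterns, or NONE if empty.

size-2^0 implicants → 00010(✓)  00011(✓)  01001  01010(✓)  01111(✓)  10000(✓)  10001(✓)  10011(✓)  10100(✓)  10110(✓)  10111(✓)  11000(✓)  11110(✓)  11111(✓)
size-2^1 implicants → -0011  -1111  0-010  0001-  1-000  1-110(✓)  1-111(✓)  10-00  10-11  100-1  1000-  101-0  1011-(✓)  1111-(✓)
size-2^2 implicants → 1-11-
Unchecked terms (primes): -0011, -1111, 0-010, 0001-, 01001, 1-000, 1-11-, 10-00, 10-11, 100-1, 1000-, 101-0

01001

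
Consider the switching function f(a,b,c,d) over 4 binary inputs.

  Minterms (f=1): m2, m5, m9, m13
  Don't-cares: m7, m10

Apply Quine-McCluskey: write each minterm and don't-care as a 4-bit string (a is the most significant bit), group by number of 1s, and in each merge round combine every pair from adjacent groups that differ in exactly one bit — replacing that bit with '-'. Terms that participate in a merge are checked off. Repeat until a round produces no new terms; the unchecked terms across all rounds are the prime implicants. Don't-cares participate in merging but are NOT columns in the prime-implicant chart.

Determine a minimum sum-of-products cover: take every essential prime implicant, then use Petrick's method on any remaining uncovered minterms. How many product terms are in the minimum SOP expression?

3

size-2^0 implicants → 0010(✓)  0101(✓)  0111(✓)  1001(✓)  1010(✓)  1101(✓)
size-2^1 implicants → -010  -101  01-1  1-01
Unchecked terms (primes): -010, -101, 01-1, 1-01
Minterm coverage:
  m2 ⊆ -010 [E]
  m5 ⊆ -101,01-1
  m9 ⊆ 1-01 [E]
  m13 ⊆ -101,1-01
E = {-010, 1-01}
Petrick residual → -101
Cover = b'cd' + bc'd + ac'd  |cover|=3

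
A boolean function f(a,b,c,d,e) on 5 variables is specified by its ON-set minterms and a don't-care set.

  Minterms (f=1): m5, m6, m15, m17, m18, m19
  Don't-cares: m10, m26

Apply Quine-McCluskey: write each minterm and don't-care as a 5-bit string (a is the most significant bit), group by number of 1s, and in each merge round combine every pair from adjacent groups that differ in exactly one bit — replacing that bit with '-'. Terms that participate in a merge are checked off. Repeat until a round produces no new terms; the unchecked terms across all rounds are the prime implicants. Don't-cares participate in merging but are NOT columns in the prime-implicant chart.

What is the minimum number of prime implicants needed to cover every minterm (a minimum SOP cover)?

5

Round 0: 00101 00110 01010✓ 01111 10001✓ 10010✓ 10011✓ 11010✓
Round 1: -1010 1-010 100-1 1001-
PIs = {-1010, 00101, 00110, 01111, 1-010, 100-1, 1001-}
Coverage chart:
  m5: 00101 ←essential
  m6: 00110 ←essential
  m15: 01111 ←essential
  m17: 100-1 ←essential
  m18: 1-010,1001-
  m19: 100-1,1001-
Essential: 00101, 00110, 01111, 100-1
Petrick residual → 1-010
Min cover (5 terms): a'b'cd'e + a'b'cde' + a'bcde + ac'de' + ab'c'e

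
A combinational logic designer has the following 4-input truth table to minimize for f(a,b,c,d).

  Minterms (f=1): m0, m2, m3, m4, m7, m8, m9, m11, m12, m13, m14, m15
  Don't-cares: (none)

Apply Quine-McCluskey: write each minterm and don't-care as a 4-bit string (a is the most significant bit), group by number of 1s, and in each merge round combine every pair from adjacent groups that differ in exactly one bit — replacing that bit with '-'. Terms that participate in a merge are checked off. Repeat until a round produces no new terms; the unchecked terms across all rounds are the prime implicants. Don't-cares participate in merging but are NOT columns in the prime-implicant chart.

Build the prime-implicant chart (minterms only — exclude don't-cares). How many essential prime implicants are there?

Round 0: 0000✓ 0010✓ 0011✓ 0100✓ 0111✓ 1000✓ 1001✓ 1011✓ 1100✓ 1101✓ 1110✓ 1111✓
Round 1: -000✓ -011✓ -100✓ -111✓ 0-00✓ 0-11✓ 00-0 001- 1-00✓ 1-01✓ 1-11✓ 10-1✓ 100-✓ 11-0✓ 11-1✓ 110-✓ 111-✓
Round 2: --00 --11 1--1 1-0- 11--
PIs = {--00, --11, 00-0, 001-, 1--1, 1-0-, 11--}
Coverage chart:
  m0: --00,00-0
  m2: 00-0,001-
  m3: --11,001-
  m4: --00 ←essential
  m7: --11 ←essential
  m8: --00,1-0-
  m9: 1--1,1-0-
  m11: --11,1--1
  m12: --00,1-0-,11--
  m13: 1--1,1-0-,11--
  m14: 11-- ←essential
  m15: --11,1--1,11--
Essential: --00, --11, 11--

3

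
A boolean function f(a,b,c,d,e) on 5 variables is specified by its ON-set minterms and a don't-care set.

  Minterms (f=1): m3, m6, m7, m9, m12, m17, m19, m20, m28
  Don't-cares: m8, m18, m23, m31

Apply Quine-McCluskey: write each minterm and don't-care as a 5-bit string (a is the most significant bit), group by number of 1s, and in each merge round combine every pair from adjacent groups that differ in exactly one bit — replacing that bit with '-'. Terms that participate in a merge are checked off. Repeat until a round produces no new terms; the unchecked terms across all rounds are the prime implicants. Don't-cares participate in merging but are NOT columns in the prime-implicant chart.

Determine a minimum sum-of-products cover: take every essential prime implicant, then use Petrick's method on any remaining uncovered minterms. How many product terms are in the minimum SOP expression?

6

Round 0: 00011✓ 00110✓ 00111✓ 01000✓ 01001✓ 01100✓ 10001✓ 10010✓ 10011✓ 10100✓ 10111✓ 11100✓ 11111✓
Round 1: -0011✓ -0111✓ -1100 00-11✓ 0011- 01-00 0100- 1-100 1-111 10-11✓ 100-1 1001-
Round 2: -0-11
PIs = {-0-11, -1100, 0011-, 01-00, 0100-, 1-100, 1-111, 100-1, 1001-}
Coverage chart:
  m3: -0-11 ←essential
  m6: 0011- ←essential
  m7: -0-11,0011-
  m9: 0100- ←essential
  m12: -1100,01-00
  m17: 100-1 ←essential
  m19: -0-11,100-1,1001-
  m20: 1-100 ←essential
  m28: -1100,1-100
Essential: -0-11, 0011-, 0100-, 1-100, 100-1
Petrick residual → -1100
Min cover (6 terms): b'de + bcd'e' + a'b'cd + a'bc'd' + acd'e' + ab'c'e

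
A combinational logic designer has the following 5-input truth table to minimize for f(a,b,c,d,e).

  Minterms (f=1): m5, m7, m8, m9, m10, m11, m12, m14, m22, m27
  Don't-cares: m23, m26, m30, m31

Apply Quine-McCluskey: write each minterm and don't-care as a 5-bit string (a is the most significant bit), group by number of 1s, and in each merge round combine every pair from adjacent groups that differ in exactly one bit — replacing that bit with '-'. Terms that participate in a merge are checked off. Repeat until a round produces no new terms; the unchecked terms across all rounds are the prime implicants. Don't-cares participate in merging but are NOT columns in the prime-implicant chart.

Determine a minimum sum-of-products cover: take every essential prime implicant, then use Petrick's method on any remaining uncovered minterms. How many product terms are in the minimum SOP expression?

Round 0: 00101✓ 00111✓ 01000✓ 01001✓ 01010✓ 01011✓ 01100✓ 01110✓ 10110✓ 10111✓ 11010✓ 11011✓ 11110✓ 11111✓
Round 1: -0111 -1010✓ -1011✓ -1110✓ 001-1 01-00✓ 01-10✓ 010-0✓ 010-1✓ 0100-✓ 0101-✓ 011-0✓ 1-110✓ 1-111✓ 1011-✓ 11-10✓ 11-11✓ 1101-✓ 1111-✓
Round 2: -1-10 -101- 01--0 010-- 1-11- 11-1-
PIs = {-0111, -1-10, -101-, 001-1, 01--0, 010--, 1-11-, 11-1-}
Coverage chart:
  m5: 001-1 ←essential
  m7: -0111,001-1
  m8: 01--0,010--
  m9: 010-- ←essential
  m10: -1-10,-101-,01--0,010--
  m11: -101-,010--
  m12: 01--0 ←essential
  m14: -1-10,01--0
  m22: 1-11- ←essential
  m27: -101-,11-1-
Essential: 001-1, 01--0, 010--, 1-11-
Petrick residual → -101-
Min cover (5 terms): bc'd + a'b'ce + a'be' + a'bc' + acd

5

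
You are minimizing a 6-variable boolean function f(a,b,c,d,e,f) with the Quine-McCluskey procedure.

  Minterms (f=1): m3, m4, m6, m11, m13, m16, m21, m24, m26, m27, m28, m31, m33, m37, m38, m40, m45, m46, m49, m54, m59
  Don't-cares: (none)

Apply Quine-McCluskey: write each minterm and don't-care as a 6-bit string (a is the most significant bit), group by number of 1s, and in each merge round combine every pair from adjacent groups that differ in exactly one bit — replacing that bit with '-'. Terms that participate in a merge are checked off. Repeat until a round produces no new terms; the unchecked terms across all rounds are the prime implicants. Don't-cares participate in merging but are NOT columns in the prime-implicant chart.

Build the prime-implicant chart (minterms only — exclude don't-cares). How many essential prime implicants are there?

Round 0: 000011✓ 000100✓ 000110✓ 001011✓ 001101✓ 010000✓ 010101 011000✓ 011010✓ 011011✓ 011100✓ 011111✓ 100001✓ 100101✓ 100110✓ 101000 101101✓ 101110✓ 110001✓ 110110✓ 111011✓
Round 1: -00110 -01101 -11011 0-1011 00-011 0001-0 01-000 011-00 011-11 0110-0 01101- 1-0001 1-0110 10-101 10-110 100-01
PIs = {-00110, -01101, -11011, 0-1011, 00-011, 0001-0, 01-000, 010101, 011-00, 011-11, 0110-0, 01101-, 1-0001, 1-0110, 10-101, 10-110, 100-01, 101000}
Coverage chart:
  m3: 00-011 ←essential
  m4: 0001-0 ←essential
  m6: -00110,0001-0
  m11: 0-1011,00-011
  m13: -01101 ←essential
  m16: 01-000 ←essential
  m21: 010101 ←essential
  m24: 01-000,011-00,0110-0
  m26: 0110-0,01101-
  m27: -11011,0-1011,011-11,01101-
  m28: 011-00 ←essential
  m31: 011-11 ←essential
  m33: 1-0001,100-01
  m37: 10-101,100-01
  m38: -00110,1-0110,10-110
  m40: 101000 ←essential
  m45: -01101,10-101
  m46: 10-110 ←essential
  m49: 1-0001 ←essential
  m54: 1-0110 ←essential
  m59: -11011 ←essential
Essential: -01101, -11011, 00-011, 0001-0, 01-000, 010101, 011-00, 011-11, 1-0001, 1-0110, 10-110, 101000

12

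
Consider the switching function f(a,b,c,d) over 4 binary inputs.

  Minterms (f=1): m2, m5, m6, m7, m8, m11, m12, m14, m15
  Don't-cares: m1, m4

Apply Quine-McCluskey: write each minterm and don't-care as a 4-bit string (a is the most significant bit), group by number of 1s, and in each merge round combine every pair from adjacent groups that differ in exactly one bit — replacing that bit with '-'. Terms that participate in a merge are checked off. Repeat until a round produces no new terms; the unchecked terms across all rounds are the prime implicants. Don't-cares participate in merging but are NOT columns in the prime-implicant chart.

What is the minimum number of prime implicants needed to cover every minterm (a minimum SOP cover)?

5

size-2^0 implicants → 0001(✓)  0010(✓)  0100(✓)  0101(✓)  0110(✓)  0111(✓)  1000(✓)  1011(✓)  1100(✓)  1110(✓)  1111(✓)
size-2^1 implicants → -100(✓)  -110(✓)  -111(✓)  0-01  0-10  01-0(✓)  01-1(✓)  010-(✓)  011-(✓)  1-00  1-11  11-0(✓)  111-(✓)
size-2^2 implicants → -1-0  -11-  01--
Unchecked terms (primes): -1-0, -11-, 0-01, 0-10, 01--, 1-00, 1-11
Minterm coverage:
  m2 ⊆ 0-10 [E]
  m5 ⊆ 0-01,01--
  m6 ⊆ -1-0,-11-,0-10,01--
  m7 ⊆ -11-,01--
  m8 ⊆ 1-00 [E]
  m11 ⊆ 1-11 [E]
  m12 ⊆ -1-0,1-00
  m14 ⊆ -1-0,-11-
  m15 ⊆ -11-,1-11
E = {0-10, 1-00, 1-11}
Petrick residual → -1-0, 01--
Cover = bd' + a'cd' + a'b + ac'd' + acd  |cover|=5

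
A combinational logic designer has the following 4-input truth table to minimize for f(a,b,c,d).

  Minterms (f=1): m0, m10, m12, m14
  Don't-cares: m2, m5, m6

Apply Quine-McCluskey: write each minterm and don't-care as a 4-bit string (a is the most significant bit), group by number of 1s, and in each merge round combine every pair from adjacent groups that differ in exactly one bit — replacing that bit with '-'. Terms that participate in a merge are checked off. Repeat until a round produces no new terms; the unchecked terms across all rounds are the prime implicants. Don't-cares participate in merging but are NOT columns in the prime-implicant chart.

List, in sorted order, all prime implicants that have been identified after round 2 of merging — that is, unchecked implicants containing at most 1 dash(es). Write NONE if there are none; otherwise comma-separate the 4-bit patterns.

size-2^0 implicants → 0000(✓)  0010(✓)  0101  0110(✓)  1010(✓)  1100(✓)  1110(✓)
size-2^1 implicants → -010(✓)  -110(✓)  0-10(✓)  00-0  1-10(✓)  11-0
size-2^2 implicants → --10
Unchecked terms (primes): --10, 00-0, 0101, 11-0

00-0, 0101, 11-0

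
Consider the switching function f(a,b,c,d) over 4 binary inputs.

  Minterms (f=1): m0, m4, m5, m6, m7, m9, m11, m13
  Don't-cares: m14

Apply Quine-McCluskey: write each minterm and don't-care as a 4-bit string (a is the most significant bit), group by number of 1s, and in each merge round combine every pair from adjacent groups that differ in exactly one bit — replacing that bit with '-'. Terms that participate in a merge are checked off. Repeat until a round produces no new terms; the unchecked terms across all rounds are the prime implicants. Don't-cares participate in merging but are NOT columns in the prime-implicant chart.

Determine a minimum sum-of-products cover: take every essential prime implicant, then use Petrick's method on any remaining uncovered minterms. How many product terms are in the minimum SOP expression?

[col 0] 0000*, 0100*, 0101*, 0110*, 0111*, 1001*, 1011*, 1101*, 1110*
[col 1] -101, -110, 0-00, 01-0*, 01-1*, 010-*, 011-*, 1-01, 10-1
[col 2] 01--
Prime implicants: -101, -110, 0-00, 01--, 1-01, 10-1
PI chart (minterm → PIs covering it):
  0 | 0-00  (sole → essential)
  4 | 0-00,01--
  5 | -101,01--
  6 | -110,01--
  7 | 01--  (sole → essential)
  9 | 1-01,10-1
  11 | 10-1  (sole → essential)
  13 | -101,1-01
Essential prime implicants: 0-00, 01--, 10-1
Petrick residual → -101
Minimum SOP uses 4 PIs: bc'd + a'c'd' + a'b + ab'd

4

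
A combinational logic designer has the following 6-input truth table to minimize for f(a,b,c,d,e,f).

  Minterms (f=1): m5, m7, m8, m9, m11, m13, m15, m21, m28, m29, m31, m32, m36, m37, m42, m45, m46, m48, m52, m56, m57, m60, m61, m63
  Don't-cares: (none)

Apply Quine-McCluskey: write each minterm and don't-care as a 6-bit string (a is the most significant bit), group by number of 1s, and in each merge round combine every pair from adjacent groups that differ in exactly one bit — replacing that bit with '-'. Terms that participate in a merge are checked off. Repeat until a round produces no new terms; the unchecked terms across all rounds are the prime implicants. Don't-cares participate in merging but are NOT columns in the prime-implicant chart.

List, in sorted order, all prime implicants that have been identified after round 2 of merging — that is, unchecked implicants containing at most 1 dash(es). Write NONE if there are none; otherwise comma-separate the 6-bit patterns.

00100-, 10010-, 101-10

Round 0: 000101✓ 000111✓ 001000✓ 001001✓ 001011✓ 001101✓ 001111✓ 010101✓ 011100✓ 011101✓ 011111✓ 100000✓ 100100✓ 100101✓ 101010✓ 101101✓ 101110✓ 110000✓ 110100✓ 111000✓ 111001✓ 111100✓ 111101✓ 111111✓
Round 1: -00101✓ -01101✓ -11100✓ -11101✓ -11111✓ 0-0101✓ 0-1101✓ 0-1111✓ 00-101✓ 00-111✓ 0001-1✓ 001-01✓ 001-11✓ 0010-1✓ 00100- 0011-1✓ 01-101✓ 0111-1✓ 01110-✓ 1-0000✓ 1-0100✓ 1-1101✓ 10-101✓ 100-00✓ 10010- 101-10 11-000✓ 11-100✓ 110-00✓ 111-00✓ 111-01✓ 11100-✓ 1111-1✓ 11110-✓
Round 2: --1101 -0-101 -111-1 -1110- 0--101 0-11-1 00-1-1 001--1 1-0-00 11--00 111-0-
PIs = {--1101, -0-101, -111-1, -1110-, 0--101, 0-11-1, 00-1-1, 001--1, 00100-, 1-0-00, 10010-, 101-10, 11--00, 111-0-}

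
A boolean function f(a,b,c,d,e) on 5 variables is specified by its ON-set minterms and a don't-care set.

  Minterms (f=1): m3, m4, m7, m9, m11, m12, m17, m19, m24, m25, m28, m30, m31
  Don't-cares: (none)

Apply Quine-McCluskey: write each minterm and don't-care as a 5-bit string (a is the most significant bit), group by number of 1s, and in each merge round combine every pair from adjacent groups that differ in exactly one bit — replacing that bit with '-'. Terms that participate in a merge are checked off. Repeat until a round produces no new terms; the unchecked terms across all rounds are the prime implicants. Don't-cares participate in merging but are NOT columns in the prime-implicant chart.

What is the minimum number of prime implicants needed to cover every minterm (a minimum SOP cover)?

7

size-2^0 implicants → 00011(✓)  00100(✓)  00111(✓)  01001(✓)  01011(✓)  01100(✓)  10001(✓)  10011(✓)  11000(✓)  11001(✓)  11100(✓)  11110(✓)  11111(✓)
size-2^1 implicants → -0011  -1001  -1100  0-011  0-100  00-11  010-1  1-001  100-1  11-00  1100-  111-0  1111-
Unchecked terms (primes): -0011, -1001, -1100, 0-011, 0-100, 00-11, 010-1, 1-001, 100-1, 11-00, 1100-, 111-0, 1111-
Minterm coverage:
  m3 ⊆ -0011,0-011,00-11
  m4 ⊆ 0-100 [E]
  m7 ⊆ 00-11 [E]
  m9 ⊆ -1001,010-1
  m11 ⊆ 0-011,010-1
  m12 ⊆ -1100,0-100
  m17 ⊆ 1-001,100-1
  m19 ⊆ -0011,100-1
  m24 ⊆ 11-00,1100-
  m25 ⊆ -1001,1-001,1100-
  m28 ⊆ -1100,11-00,111-0
  m30 ⊆ 111-0,1111-
  m31 ⊆ 1111- [E]
E = {0-100, 00-11, 1111-}
Petrick residual → -0011, 010-1, 1-001, 11-00
Cover = b'c'de + a'cd'e' + a'b'de + a'bc'e + ac'd'e + abd'e' + abcd  |cover|=7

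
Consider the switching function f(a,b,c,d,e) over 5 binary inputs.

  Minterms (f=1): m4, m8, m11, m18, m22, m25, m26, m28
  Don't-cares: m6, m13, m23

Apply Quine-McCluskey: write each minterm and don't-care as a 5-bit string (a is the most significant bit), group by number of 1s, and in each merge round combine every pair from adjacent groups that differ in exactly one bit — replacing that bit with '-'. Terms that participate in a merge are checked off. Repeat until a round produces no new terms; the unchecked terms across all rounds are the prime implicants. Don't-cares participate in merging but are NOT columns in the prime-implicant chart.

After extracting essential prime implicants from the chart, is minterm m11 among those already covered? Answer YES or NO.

YES

[col 0] 00100*, 00110*, 01000, 01011, 01101, 10010*, 10110*, 10111*, 11001, 11010*, 11100
[col 1] -0110, 001-0, 1-010, 10-10, 1011-
Prime implicants: -0110, 001-0, 01000, 01011, 01101, 1-010, 10-10, 1011-, 11001, 11100
PI chart (minterm → PIs covering it):
  4 | 001-0  (sole → essential)
  8 | 01000  (sole → essential)
  11 | 01011  (sole → essential)
  18 | 1-010,10-10
  22 | -0110,10-10,1011-
  25 | 11001  (sole → essential)
  26 | 1-010  (sole → essential)
  28 | 11100  (sole → essential)
Essential prime implicants: 001-0, 01000, 01011, 1-010, 11001, 11100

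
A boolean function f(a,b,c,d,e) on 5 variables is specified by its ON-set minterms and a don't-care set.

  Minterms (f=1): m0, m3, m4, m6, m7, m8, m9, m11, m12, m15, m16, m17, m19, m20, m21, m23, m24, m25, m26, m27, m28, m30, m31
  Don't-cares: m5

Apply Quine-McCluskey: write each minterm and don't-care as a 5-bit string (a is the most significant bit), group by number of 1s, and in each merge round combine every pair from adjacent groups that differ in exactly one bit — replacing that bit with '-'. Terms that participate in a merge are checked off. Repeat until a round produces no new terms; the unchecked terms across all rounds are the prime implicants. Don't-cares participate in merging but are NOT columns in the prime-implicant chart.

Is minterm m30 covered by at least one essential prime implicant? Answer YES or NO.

NO

Round 0: 00000✓ 00011✓ 00100✓ 00101✓ 00110✓ 00111✓ 01000✓ 01001✓ 01011✓ 01100✓ 01111✓ 10000✓ 10001✓ 10011✓ 10100✓ 10101✓ 10111✓ 11000✓ 11001✓ 11010✓ 11011✓ 11100✓ 11110✓ 11111✓
Round 1: -0000✓ -0011✓ -0100✓ -0101✓ -0111✓ -1000✓ -1001✓ -1011✓ -1100✓ -1111✓ 0-000✓ 0-011✓ 0-100✓ 0-111✓ 00-00✓ 00-11✓ 001-0✓ 001-1✓ 0010-✓ 0011-✓ 01-00✓ 01-11✓ 010-1✓ 0100-✓ 1-000✓ 1-001✓ 1-011✓ 1-100✓ 1-111✓ 10-00✓ 10-01✓ 10-11✓ 100-1✓ 1000-✓ 101-1✓ 1010-✓ 11-00✓ 11-10✓ 11-11✓ 110-0✓ 110-1✓ 1100-✓ 1101-✓ 111-0✓ 1111-✓
Round 2: --000✓ --011✓ --100✓ --111✓ -0-00✓ -0-11✓ -01-1 -010- -1-00✓ -1-11✓ -10-1 -100- 0--00✓ 0--11✓ 001-- 1--00✓ 1--11✓ 1-0-1 1-00- 10--1 10-0- 11--0 11-1- 110--
Round 3: ---00 ---11
PIs = {---00, ---11, -01-1, -010-, -10-1, -100-, 001--, 1-0-1, 1-00-, 10--1, 10-0-, 11--0, 11-1-, 110--}
Coverage chart:
  m0: ---00 ←essential
  m3: ---11 ←essential
  m4: ---00,-010-,001--
  m6: 001-- ←essential
  m7: ---11,-01-1,001--
  m8: ---00,-100-
  m9: -10-1,-100-
  m11: ---11,-10-1
  m12: ---00 ←essential
  m15: ---11 ←essential
  m16: ---00,1-00-,10-0-
  m17: 1-0-1,1-00-,10--1,10-0-
  m19: ---11,1-0-1,10--1
  m20: ---00,-010-,10-0-
  m21: -01-1,-010-,10--1,10-0-
  m23: ---11,-01-1,10--1
  m24: ---00,-100-,1-00-,11--0,110--
  m25: -10-1,-100-,1-0-1,1-00-,110--
  m26: 11--0,11-1-,110--
  m27: ---11,-10-1,1-0-1,11-1-,110--
  m28: ---00,11--0
  m30: 11--0,11-1-
  m31: ---11,11-1-
Essential: ---00, ---11, 001--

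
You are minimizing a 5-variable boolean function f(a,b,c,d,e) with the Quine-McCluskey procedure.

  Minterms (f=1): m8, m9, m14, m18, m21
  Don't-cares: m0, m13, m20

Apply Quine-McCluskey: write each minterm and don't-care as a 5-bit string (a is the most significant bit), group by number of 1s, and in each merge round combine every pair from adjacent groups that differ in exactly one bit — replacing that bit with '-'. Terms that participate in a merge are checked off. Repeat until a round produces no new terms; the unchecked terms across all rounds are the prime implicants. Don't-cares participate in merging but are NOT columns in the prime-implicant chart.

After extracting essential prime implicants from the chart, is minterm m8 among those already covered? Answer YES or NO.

Round 0: 00000✓ 01000✓ 01001✓ 01101✓ 01110 10010 10100✓ 10101✓
Round 1: 0-000 01-01 0100- 1010-
PIs = {0-000, 01-01, 0100-, 01110, 10010, 1010-}
Coverage chart:
  m8: 0-000,0100-
  m9: 01-01,0100-
  m14: 01110 ←essential
  m18: 10010 ←essential
  m21: 1010- ←essential
Essential: 01110, 10010, 1010-

NO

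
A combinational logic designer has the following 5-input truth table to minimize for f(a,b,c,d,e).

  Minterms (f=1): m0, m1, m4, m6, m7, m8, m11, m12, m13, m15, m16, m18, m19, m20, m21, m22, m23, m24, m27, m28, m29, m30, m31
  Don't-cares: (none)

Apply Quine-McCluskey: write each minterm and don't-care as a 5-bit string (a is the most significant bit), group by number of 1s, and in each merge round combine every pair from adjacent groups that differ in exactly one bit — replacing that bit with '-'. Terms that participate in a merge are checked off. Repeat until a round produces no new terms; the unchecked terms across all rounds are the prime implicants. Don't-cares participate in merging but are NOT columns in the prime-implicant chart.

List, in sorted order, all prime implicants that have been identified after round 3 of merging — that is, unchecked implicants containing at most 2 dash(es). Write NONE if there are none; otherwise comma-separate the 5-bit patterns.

--111, -01-0, -011-, -1-11, -11-1, -110-, 0000-, 1--11, 10--0, 10-1-

size-2^0 implicants → 00000(✓)  00001(✓)  00100(✓)  00110(✓)  00111(✓)  01000(✓)  01011(✓)  01100(✓)  01101(✓)  01111(✓)  10000(✓)  10010(✓)  10011(✓)  10100(✓)  10101(✓)  10110(✓)  10111(✓)  11000(✓)  11011(✓)  11100(✓)  11101(✓)  11110(✓)  11111(✓)
size-2^1 implicants → -0000(✓)  -0100(✓)  -0110(✓)  -0111(✓)  -1000(✓)  -1011(✓)  -1100(✓)  -1101(✓)  -1111(✓)  0-000(✓)  0-100(✓)  0-111(✓)  00-00(✓)  0000-  001-0(✓)  0011-(✓)  01-00(✓)  01-11(✓)  011-1(✓)  0110-(✓)  1-000(✓)  1-011(✓)  1-100(✓)  1-101(✓)  1-110(✓)  1-111(✓)  10-00(✓)  10-10(✓)  10-11(✓)  100-0(✓)  1001-(✓)  101-0(✓)  101-1(✓)  1010-(✓)  1011-(✓)  11-00(✓)  11-11(✓)  111-0(✓)  111-1(✓)  1110-(✓)  1111-(✓)
size-2^2 implicants → --000(✓)  --100(✓)  --111  -0-00(✓)  -01-0  -011-  -1-00(✓)  -1-11  -11-1  -110-  0--00(✓)  1--00(✓)  1--11  1-1-0(✓)  1-1-1(✓)  1-10-(✓)  1-11-(✓)  10--0  10-1-  101--(✓)  111--(✓)
size-2^3 implicants → ---00  1-1--
Unchecked terms (primes): ---00, --111, -01-0, -011-, -1-11, -11-1, -110-, 0000-, 1--11, 1-1--, 10--0, 10-1-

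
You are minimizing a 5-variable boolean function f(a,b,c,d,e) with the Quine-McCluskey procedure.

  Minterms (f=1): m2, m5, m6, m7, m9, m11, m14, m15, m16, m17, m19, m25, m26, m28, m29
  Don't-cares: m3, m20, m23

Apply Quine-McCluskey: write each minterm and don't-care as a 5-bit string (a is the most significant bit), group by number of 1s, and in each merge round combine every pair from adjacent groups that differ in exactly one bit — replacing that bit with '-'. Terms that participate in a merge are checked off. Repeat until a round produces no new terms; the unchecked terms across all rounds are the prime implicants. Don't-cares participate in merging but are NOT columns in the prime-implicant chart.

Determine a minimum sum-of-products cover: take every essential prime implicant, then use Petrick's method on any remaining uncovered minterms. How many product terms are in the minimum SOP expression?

[col 0] 00010*, 00011*, 00101*, 00110*, 00111*, 01001*, 01011*, 01110*, 01111*, 10000*, 10001*, 10011*, 10100*, 10111*, 11001*, 11010, 11100*, 11101*
[col 1] -0011*, -0111*, -1001, 0-011*, 0-110*, 0-111*, 00-10*, 00-11*, 0001-*, 001-1, 0011-*, 01-11*, 010-1, 0111-*, 1-001, 1-100, 10-00, 10-11*, 100-1, 1000-, 11-01, 1110-
[col 2] -0-11, 0--11, 0-11-, 00-1-
Prime implicants: -0-11, -1001, 0--11, 0-11-, 00-1-, 001-1, 010-1, 1-001, 1-100, 10-00, 100-1, 1000-, 11-01, 11010, 1110-
PI chart (minterm → PIs covering it):
  2 | 00-1-  (sole → essential)
  5 | 001-1  (sole → essential)
  6 | 0-11-,00-1-
  7 | -0-11,0--11,0-11-,00-1-,001-1
  9 | -1001,010-1
  11 | 0--11,010-1
  14 | 0-11-  (sole → essential)
  15 | 0--11,0-11-
  16 | 10-00,1000-
  17 | 1-001,100-1,1000-
  19 | -0-11,100-1
  25 | -1001,1-001,11-01
  26 | 11010  (sole → essential)
  28 | 1-100,1110-
  29 | 11-01,1110-
Essential prime implicants: 0-11-, 00-1-, 001-1, 11010
Petrick residual → -0-11, -1001, 0--11, 1000-, 1110-
Minimum SOP uses 9 PIs: b'de + bc'd'e + a'de + a'cd + a'b'd + a'b'ce + ab'c'd' + abc'de' + abcd'

9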